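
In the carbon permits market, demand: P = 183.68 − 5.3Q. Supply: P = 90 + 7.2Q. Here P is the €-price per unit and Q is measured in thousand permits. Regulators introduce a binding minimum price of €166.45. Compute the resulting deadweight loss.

€112.54 thousand

Competitive equilibrium: 183.68 − 5.3Q = 90 + 7.2Q → Q* = 7.4944, P* = 143.95968.
At the floor P = 166.45, quantity demanded = (183.68 − 166.45)/5.3 = 3.25094.
Sellers' marginal cost at Q' = 3.25094: 90 + 7.2·3.25094 = 113.40677.
ΔQ = 7.4944 − 3.25094 = 4.24346; wedge = 166.45 − 113.40677 = 53.04323.
Deadweight loss = ½ × 4.24346 × 53.04323 = €112.54 thousand.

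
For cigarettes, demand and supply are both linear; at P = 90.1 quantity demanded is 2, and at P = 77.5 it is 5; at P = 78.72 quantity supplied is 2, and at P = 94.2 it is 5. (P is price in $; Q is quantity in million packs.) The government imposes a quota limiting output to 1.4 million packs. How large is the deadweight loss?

$15.43 million

Demand slope = (77.5 − 90.1)/(5 − 2) = −4.2, so P = 98.5 − 4.2Q.
Supply slope = (94.2 − 78.72)/(5 − 2) = 5.16, so P = 68.4 + 5.16Q.
Competitive equilibrium: 98.5 − 4.2Q = 68.4 + 5.16Q → Q* = 3.2158, P* = 84.9936.
At Q = 1.4: demand price = 98.5 − 4.2·1.4 = 92.62; supply price = 68.4 + 5.16·1.4 = 75.624.
ΔQ = 3.2158 − 1.4 = 1.8158; wedge = 92.62 − 75.624 = 16.996.
Welfare loss = ½ × 1.8158 × 16.996 = $15.43 million.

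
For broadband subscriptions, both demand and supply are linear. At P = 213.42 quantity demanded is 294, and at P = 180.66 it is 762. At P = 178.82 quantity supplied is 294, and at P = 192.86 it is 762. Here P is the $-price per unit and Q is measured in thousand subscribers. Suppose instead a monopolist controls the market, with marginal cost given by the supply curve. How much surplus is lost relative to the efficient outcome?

Demand slope = (180.66 − 213.42)/(762 − 294) = −0.07, so P = 234 − 0.07Q.
Supply slope = (192.86 − 178.82)/(762 − 294) = 0.03, so P = 170 + 0.03Q.
Competitive equilibrium: 234 − 0.07Q = 170 + 0.03Q → Q* = 640, P* = 189.2.
Marginal revenue: MR = 234 − 0.14Q. Set MR = MC: 234 − 0.14Q = 170 + 0.03Q → Q_m = 376.47059.
Price P_m = 234 − 0.07·376.47059 = 207.64706; MC(Q_m) = 170 + 0.03·376.47059 = 181.29412.
Competitive Q* = 640, so ΔQ = 263.52941; wedge = 207.64706 − 181.29412 = 26.35294.
DWL = ½ × 263.52941 × 26.35294 = $3472.39 thousand.

$3472.39 thousand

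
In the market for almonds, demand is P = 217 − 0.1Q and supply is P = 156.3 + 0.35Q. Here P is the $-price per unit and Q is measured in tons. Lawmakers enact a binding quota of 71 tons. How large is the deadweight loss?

$918.40

Competitive equilibrium: 217 − 0.1Q = 156.3 + 0.35Q → Q* = 134.8889, P* = 203.5111.
At Q = 71: demand price = 217 − 0.1·71 = 209.9; supply price = 156.3 + 0.35·71 = 181.15.
ΔQ = 134.8889 − 71 = 63.8889; wedge = 209.9 − 181.15 = 28.75.
Welfare loss = ½ × 63.8889 × 28.75 = $918.40.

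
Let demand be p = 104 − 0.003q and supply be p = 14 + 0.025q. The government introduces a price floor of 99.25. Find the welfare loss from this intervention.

Competitive equilibrium: 104 − 0.003q = 14 + 0.025q → q* = 3214.28571, p* = 94.35714.
At the floor p = 99.25, quantity demanded = (104 − 99.25)/0.003 = 1583.33333.
Sellers' marginal cost at q' = 1583.33333: 14 + 0.025·1583.33333 = 53.58333.
Δq = 3214.28571 − 1583.33333 = 1630.95238; wedge = 99.25 − 53.58333 = 45.66667.
The triangle = ½ × 1630.95238 × 45.66667 = 37240.08.

37240.08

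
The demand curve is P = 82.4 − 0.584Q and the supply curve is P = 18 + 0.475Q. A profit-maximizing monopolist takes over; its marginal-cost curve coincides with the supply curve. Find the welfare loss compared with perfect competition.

Competitive equilibrium: 82.4 − 0.584Q = 18 + 0.475Q → Q* = 60.8121, P* = 46.8857.
Marginal revenue: MR = 82.4 − 1.168Q. Set MR = MC: 82.4 − 1.168Q = 18 + 0.475Q → Q_m = 39.1966.
Price P_m = 82.4 − 0.584·39.1966 = 59.5092; MC(Q_m) = 18 + 0.475·39.1966 = 36.6184.
Competitive Q* = 60.8121, so ΔQ = 21.6155; wedge = 59.5092 − 36.6184 = 22.8908.
Welfare loss = ½ × 21.6155 × 22.8908 = 247.40.

247.40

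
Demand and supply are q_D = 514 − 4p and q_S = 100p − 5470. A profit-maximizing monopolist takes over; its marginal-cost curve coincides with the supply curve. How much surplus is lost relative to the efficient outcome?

In inverse form: demand p = 128.5 − 0.25q, supply p = 54.7 + 0.01q.
Competitive equilibrium: 128.5 − 0.25q = 54.7 + 0.01q → q* = 283.8462, p* = 57.5385.
Marginal revenue: MR = 128.5 − 0.5q. Set MR = MC: 128.5 − 0.5q = 54.7 + 0.01q → q_m = 144.7059.
Price p_m = 128.5 − 0.25·144.7059 = 92.3235; MC(q_m) = 54.7 + 0.01·144.7059 = 56.1471.
Competitive q* = 283.8462, so Δq = 139.1403; wedge = 92.3235 − 56.1471 = 36.1764.
DWL = ½ × 139.1403 × 36.1764 = 2516.80.

2516.80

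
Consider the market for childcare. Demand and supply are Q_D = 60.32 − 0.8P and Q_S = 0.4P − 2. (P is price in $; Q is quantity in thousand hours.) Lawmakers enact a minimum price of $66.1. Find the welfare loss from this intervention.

In inverse form: demand P = 75.4 − 1.25Q, supply P = 5 + 2.5Q.
Competitive equilibrium: 75.4 − 1.25Q = 5 + 2.5Q → Q* = 18.7733, P* = 51.9333.
At the floor P = 66.1, quantity demanded = (75.4 − 66.1)/1.25 = 7.44.
Sellers' marginal cost at Q' = 7.44: 5 + 2.5·7.44 = 23.6.
ΔQ = 18.7733 − 7.44 = 11.3333; wedge = 66.1 − 23.6 = 42.5.
DWL = ½ × 11.3333 × 42.5 = $240.83 thousand.

$240.83 thousand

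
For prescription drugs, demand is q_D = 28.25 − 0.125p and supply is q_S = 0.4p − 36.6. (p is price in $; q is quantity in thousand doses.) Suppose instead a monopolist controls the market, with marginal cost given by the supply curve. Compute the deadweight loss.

In inverse form: demand p = 226 − 8q, supply p = 91.5 + 2.5q.
Competitive equilibrium: 226 − 8q = 91.5 + 2.5q → q* = 12.80952, p* = 123.52381.
Marginal revenue: MR = 226 − 16q. Set MR = MC: 226 − 16q = 91.5 + 2.5q → q_m = 7.27027.
Price p_m = 226 − 8·7.27027 = 167.83784; MC(q_m) = 91.5 + 2.5·7.27027 = 109.67568.
Competitive q* = 12.80952, so Δq = 5.53925; wedge = 167.83784 − 109.67568 = 58.16216.
Welfare loss = ½ × 5.53925 × 58.16216 = $161.09 thousand.

$161.09 thousand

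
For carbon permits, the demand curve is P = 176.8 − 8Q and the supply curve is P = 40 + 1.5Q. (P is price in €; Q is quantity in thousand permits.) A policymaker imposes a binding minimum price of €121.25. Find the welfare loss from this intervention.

Competitive equilibrium: 176.8 − 8Q = 40 + 1.5Q → Q* = 14.4, P* = 61.6.
At the floor P = 121.25, quantity demanded = (176.8 − 121.25)/8 = 6.9438.
Sellers' marginal cost at Q' = 6.9438: 40 + 1.5·6.9438 = 50.4157.
ΔQ = 14.4 − 6.9438 = 7.4562; wedge = 121.25 − 50.4157 = 70.8343.
Deadweight loss = ½ × 7.4562 × 70.8343 = €264.08 thousand.

€264.08 thousand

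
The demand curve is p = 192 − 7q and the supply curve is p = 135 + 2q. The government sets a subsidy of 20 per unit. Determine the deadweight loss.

22.22

Competitive equilibrium: 192 − 7q = 135 + 2q → q* = 6.3333, p* = 147.6667.
The subsidy lowers effective supply by 20: p = 115 + 2q.
New quantity: 192 − 7q = 115 + 2q → q' = 8.5556.
Overproduction Δq = 8.5556 − 6.3333 = 2.2223; wedge = subsidy = 20.
Deadweight loss = ½ × 2.2223 × 20 = 22.22.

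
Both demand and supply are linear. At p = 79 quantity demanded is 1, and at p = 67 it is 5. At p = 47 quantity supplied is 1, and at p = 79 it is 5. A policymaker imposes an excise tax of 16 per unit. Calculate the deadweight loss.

11.64

Demand slope = (67 − 79)/(5 − 1) = −3, so p = 82 − 3q.
Supply slope = (79 − 47)/(5 − 1) = 8, so p = 39 + 8q.
Competitive equilibrium: 82 − 3q = 39 + 8q → q* = 3.9091, p* = 70.2727.
With the tax, the buyer price exceeds the seller price by 16: (82 − 3q) − (39 + 8q) = 16 → q' = 2.4545.
Δq = 3.9091 − 2.4545 = 1.4546; the wedge equals the tax, 16.
Welfare loss = ½ × 1.4546 × 16 = 11.64.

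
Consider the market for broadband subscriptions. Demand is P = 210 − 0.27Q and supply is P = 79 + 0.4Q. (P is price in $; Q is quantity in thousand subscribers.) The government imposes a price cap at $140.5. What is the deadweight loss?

Competitive equilibrium: 210 − 0.27Q = 79 + 0.4Q → Q* = 195.5224, P* = 157.209.
At the ceiling P = 140.5, quantity supplied = (140.5 − 79)/0.4 = 153.75.
Willingness to pay at Q' = 153.75: 210 − 0.27·153.75 = 168.4875.
ΔQ = 195.5224 − 153.75 = 41.7724; wedge = 168.4875 − 140.5 = 27.9875.
The triangle = ½ × 41.7724 × 27.9875 = $584.55 thousand.

$584.55 thousand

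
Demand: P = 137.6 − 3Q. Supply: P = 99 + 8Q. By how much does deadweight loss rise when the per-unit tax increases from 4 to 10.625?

Competitive equilibrium: 137.6 − 3Q = 99 + 8Q → Q* = 3.5091, P* = 127.0727.
For a per-unit tax t: ΔQ = t/11, so DWL = ½·t·(t/11) = t²/22.
At t = 4: DWL = 0.727. At t = 10.625: DWL = 5.131.
Increase = 5.131 − 0.727 = 4.40.

4.40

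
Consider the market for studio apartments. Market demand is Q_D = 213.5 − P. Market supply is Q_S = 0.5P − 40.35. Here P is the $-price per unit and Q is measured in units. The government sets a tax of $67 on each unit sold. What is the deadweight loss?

In inverse form: demand P = 213.5 − Q, supply P = 80.7 + 2Q.
Competitive equilibrium: 213.5 − Q = 80.7 + 2Q → Q* = 44.2667, P* = 169.2333.
With the tax, the buyer price exceeds the seller price by 67: (213.5 − Q) − (80.7 + 2Q) = 67 → Q' = 21.9333.
ΔQ = 44.2667 − 21.9333 = 22.3334; the wedge equals the tax, 67.
Deadweight loss = ½ × 22.3334 × 67 = $748.17.

$748.17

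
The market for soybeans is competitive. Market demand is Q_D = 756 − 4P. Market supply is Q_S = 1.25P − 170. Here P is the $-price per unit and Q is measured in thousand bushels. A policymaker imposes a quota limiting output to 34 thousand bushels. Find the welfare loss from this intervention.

In inverse form: demand P = 189 − 0.25Q, supply P = 136 + 0.8Q.
Competitive equilibrium: 189 − 0.25Q = 136 + 0.8Q → Q* = 50.4762, P* = 176.381.
At Q = 34: demand price = 189 − 0.25·34 = 180.5; supply price = 136 + 0.8·34 = 163.2.
ΔQ = 50.4762 − 34 = 16.4762; wedge = 180.5 − 163.2 = 17.3.
DWL = ½ × 16.4762 × 17.3 = $142.52 thousand.

$142.52 thousand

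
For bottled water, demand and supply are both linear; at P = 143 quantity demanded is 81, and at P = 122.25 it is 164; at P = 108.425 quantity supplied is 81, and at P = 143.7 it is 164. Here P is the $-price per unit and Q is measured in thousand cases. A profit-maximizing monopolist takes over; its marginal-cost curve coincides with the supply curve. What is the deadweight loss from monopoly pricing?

$431 thousand

Demand slope = (122.25 − 143)/(164 − 81) = −0.25, so P = 163.25 − 0.25Q.
Supply slope = (143.7 − 108.425)/(164 − 81) = 0.425, so P = 74 + 0.425Q.
Competitive equilibrium: 163.25 − 0.25Q = 74 + 0.425Q → Q* = 132.2222, P* = 130.1944.
Marginal revenue: MR = 163.25 − 0.5Q. Set MR = MC: 163.25 − 0.5Q = 74 + 0.425Q → Q_m = 96.4865.
Price P_m = 163.25 − 0.25·96.4865 = 139.1284; MC(Q_m) = 74 + 0.425·96.4865 = 115.0068.
Competitive Q* = 132.2222, so ΔQ = 35.7357; wedge = 139.1284 − 115.0068 = 24.1216.
DWL = ½ × 35.7357 × 24.1216 = $431 thousand.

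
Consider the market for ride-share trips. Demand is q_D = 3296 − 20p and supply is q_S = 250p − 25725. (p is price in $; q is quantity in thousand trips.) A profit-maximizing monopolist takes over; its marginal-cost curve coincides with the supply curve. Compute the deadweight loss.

$8200.32 thousand

In inverse form: demand p = 164.8 − 0.05q, supply p = 102.9 + 0.004q.
Competitive equilibrium: 164.8 − 0.05q = 102.9 + 0.004q → q* = 1146.2963, p* = 107.4852.
Marginal revenue: MR = 164.8 − 0.1q. Set MR = MC: 164.8 − 0.1q = 102.9 + 0.004q → q_m = 595.1923.
Price p_m = 164.8 − 0.05·595.1923 = 135.0404; MC(q_m) = 102.9 + 0.004·595.1923 = 105.2808.
Competitive q* = 1146.2963, so Δq = 551.104; wedge = 135.0404 − 105.2808 = 29.7596.
Deadweight loss = ½ × 551.104 × 29.7596 = $8200.32 thousand.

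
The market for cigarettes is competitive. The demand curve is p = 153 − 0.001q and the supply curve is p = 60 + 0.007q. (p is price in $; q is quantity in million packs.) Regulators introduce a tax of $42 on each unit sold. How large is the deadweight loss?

Competitive equilibrium: 153 − 0.001q = 60 + 0.007q → q* = 11625, p* = 141.375.
With the tax, the buyer price exceeds the seller price by 42: (153 − 0.001q) − (60 + 0.007q) = 42 → q' = 6375.
Δq = 11625 − 6375 = 5250; the wedge equals the tax, 42.
Welfare loss = ½ × 5250 × 42 = $110250 million.

$110250 million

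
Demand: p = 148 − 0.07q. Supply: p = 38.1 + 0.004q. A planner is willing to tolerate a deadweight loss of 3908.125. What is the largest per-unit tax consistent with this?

24.05

Competitive equilibrium: 148 − 0.07q = 38.1 + 0.004q → q* = 1485.1351, p* = 44.0405.
A tax t gives Δq = t/0.074 and wedge t, so DWL = t²/0.148.
t²/0.148 = 3908.125 → t² = 578.4025 → t = 24.05.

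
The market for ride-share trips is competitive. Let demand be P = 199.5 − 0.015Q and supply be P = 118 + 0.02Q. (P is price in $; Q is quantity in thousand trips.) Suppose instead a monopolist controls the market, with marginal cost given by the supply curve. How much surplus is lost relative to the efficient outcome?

$8540.04 thousand

Competitive equilibrium: 199.5 − 0.015Q = 118 + 0.02Q → Q* = 2328.5714, P* = 164.5714.
Marginal revenue: MR = 199.5 − 0.03Q. Set MR = MC: 199.5 − 0.03Q = 118 + 0.02Q → Q_m = 1630.
Price P_m = 199.5 − 0.015·1630 = 175.05; MC(Q_m) = 118 + 0.02·1630 = 150.6.
Competitive Q* = 2328.5714, so ΔQ = 698.5714; wedge = 175.05 − 150.6 = 24.45.
Deadweight loss = ½ × 698.5714 × 24.45 = $8540.04 thousand.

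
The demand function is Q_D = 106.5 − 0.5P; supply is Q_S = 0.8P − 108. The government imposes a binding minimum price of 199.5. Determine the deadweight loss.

In inverse form: demand P = 213 − 2Q, supply P = 135 + 1.25Q.
Competitive equilibrium: 213 − 2Q = 135 + 1.25Q → Q* = 24, P* = 165.
At the floor P = 199.5, quantity demanded = (213 − 199.5)/2 = 6.75.
Sellers' marginal cost at Q' = 6.75: 135 + 1.25·6.75 = 143.4375.
ΔQ = 24 − 6.75 = 17.25; wedge = 199.5 − 143.4375 = 56.0625.
Deadweight loss = ½ × 17.25 × 56.0625 = 483.54.

483.54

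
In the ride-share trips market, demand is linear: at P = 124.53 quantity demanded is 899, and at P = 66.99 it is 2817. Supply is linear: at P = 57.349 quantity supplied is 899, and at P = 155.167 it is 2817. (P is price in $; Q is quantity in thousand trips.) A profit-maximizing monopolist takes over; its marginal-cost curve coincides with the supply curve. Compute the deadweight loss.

Demand slope = (66.99 − 124.53)/(2817 − 899) = −0.03, so P = 151.5 − 0.03Q.
Supply slope = (155.167 − 57.349)/(2817 − 899) = 0.051, so P = 11.5 + 0.051Q.
Competitive equilibrium: 151.5 − 0.03Q = 11.5 + 0.051Q → Q* = 1728.39506, P* = 99.64815.
Marginal revenue: MR = 151.5 − 0.06Q. Set MR = MC: 151.5 − 0.06Q = 11.5 + 0.051Q → Q_m = 1261.26126.
Price P_m = 151.5 − 0.03·1261.26126 = 113.66216; MC(Q_m) = 11.5 + 0.051·1261.26126 = 75.82432.
Competitive Q* = 1728.39506, so ΔQ = 467.1338; wedge = 113.66216 − 75.82432 = 37.83784.
The triangle = ½ × 467.1338 × 37.83784 = $8837.67 thousand.

$8837.67 thousand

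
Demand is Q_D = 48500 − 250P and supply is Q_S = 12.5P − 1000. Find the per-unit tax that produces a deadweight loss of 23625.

63

In inverse form: demand P = 194 − 0.004Q, supply P = 80 + 0.08Q.
Competitive equilibrium: 194 − 0.004Q = 80 + 0.08Q → Q* = 1357.1429, P* = 188.5714.
A tax t gives ΔQ = t/0.084 and wedge t, so DWL = t²/0.168.
t²/0.168 = 23625 → t² = 3969 → t = 63.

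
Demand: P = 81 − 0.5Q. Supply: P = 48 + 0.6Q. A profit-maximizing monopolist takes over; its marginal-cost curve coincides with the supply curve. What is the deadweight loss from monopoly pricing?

48.34

Competitive equilibrium: 81 − 0.5Q = 48 + 0.6Q → Q* = 30, P* = 66.
Marginal revenue: MR = 81 − Q. Set MR = MC: 81 − Q = 48 + 0.6Q → Q_m = 20.625.
Price P_m = 81 − 0.5·20.625 = 70.6875; MC(Q_m) = 48 + 0.6·20.625 = 60.375.
Competitive Q* = 30, so ΔQ = 9.375; wedge = 70.6875 − 60.375 = 10.3125.
The triangle = ½ × 9.375 × 10.3125 = 48.34.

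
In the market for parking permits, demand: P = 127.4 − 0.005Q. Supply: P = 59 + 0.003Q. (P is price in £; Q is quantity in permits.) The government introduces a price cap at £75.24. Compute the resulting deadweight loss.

Competitive equilibrium: 127.4 − 0.005Q = 59 + 0.003Q → Q* = 8550, P* = 84.65.
At the ceiling P = 75.24, quantity supplied = (75.24 − 59)/0.003 = 5413.33333.
Willingness to pay at Q' = 5413.33333: 127.4 − 0.005·5413.33333 = 100.33333.
ΔQ = 8550 − 5413.33333 = 3136.66667; wedge = 100.33333 − 75.24 = 25.09333.
DWL = ½ × 3136.66667 × 25.09333 = £39354.71.

£39354.71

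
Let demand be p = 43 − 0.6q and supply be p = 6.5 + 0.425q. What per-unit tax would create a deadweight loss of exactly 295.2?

24.6

Competitive equilibrium: 43 − 0.6q = 6.5 + 0.425q → q* = 35.6098, p* = 21.6341.
A tax t gives Δq = t/1.025 and wedge t, so DWL = t²/2.05.
t²/2.05 = 295.2 → t² = 605.16 → t = 24.6.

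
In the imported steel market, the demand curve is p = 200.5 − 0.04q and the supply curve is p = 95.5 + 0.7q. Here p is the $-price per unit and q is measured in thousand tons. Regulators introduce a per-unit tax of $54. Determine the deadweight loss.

Competitive equilibrium: 200.5 − 0.04q = 95.5 + 0.7q → q* = 141.8919, p* = 194.8243.
With the tax, the buyer price exceeds the seller price by 54: (200.5 − 0.04q) − (95.5 + 0.7q) = 54 → q' = 68.9189.
Δq = 141.8919 − 68.9189 = 72.973; the wedge equals the tax, 54.
Deadweight loss = ½ × 72.973 × 54 = $1970.27 thousand.

$1970.27 thousand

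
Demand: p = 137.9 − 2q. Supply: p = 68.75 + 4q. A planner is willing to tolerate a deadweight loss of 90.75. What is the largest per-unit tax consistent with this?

Competitive equilibrium: 137.9 − 2q = 68.75 + 4q → q* = 11.525, p* = 114.85.
A tax t gives Δq = t/6 and wedge t, so DWL = t²/12.
t²/12 = 90.75 → t² = 1089 → t = 33.

33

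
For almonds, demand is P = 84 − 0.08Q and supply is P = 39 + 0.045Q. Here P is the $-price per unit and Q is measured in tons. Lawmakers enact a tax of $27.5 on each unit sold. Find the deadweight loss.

Competitive equilibrium: 84 − 0.08Q = 39 + 0.045Q → Q* = 360, P* = 55.2.
With the tax, the buyer price exceeds the seller price by 27.5: (84 − 0.08Q) − (39 + 0.045Q) = 27.5 → Q' = 140.
ΔQ = 360 − 140 = 220; the wedge equals the tax, 27.5.
The triangle = ½ × 220 × 27.5 = $3025.

$3025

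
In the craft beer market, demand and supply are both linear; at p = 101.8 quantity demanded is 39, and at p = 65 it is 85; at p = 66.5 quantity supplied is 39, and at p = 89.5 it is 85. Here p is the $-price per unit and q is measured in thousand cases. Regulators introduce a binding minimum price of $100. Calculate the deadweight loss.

$403.13 thousand

Demand slope = (65 − 101.8)/(85 − 39) = −0.8, so p = 133 − 0.8q.
Supply slope = (89.5 − 66.5)/(85 − 39) = 0.5, so p = 47 + 0.5q.
Competitive equilibrium: 133 − 0.8q = 47 + 0.5q → q* = 66.1538, p* = 80.0769.
At the floor p = 100, quantity demanded = (133 − 100)/0.8 = 41.25.
Sellers' marginal cost at q' = 41.25: 47 + 0.5·41.25 = 67.625.
Δq = 66.1538 − 41.25 = 24.9038; wedge = 100 − 67.625 = 32.375.
Deadweight loss = ½ × 24.9038 × 32.375 = $403.13 thousand.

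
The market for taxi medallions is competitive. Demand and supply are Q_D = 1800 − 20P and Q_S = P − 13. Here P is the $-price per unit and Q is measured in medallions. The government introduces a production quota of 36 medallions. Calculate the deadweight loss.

In inverse form: demand P = 90 − 0.05Q, supply P = 13 + Q.
Competitive equilibrium: 90 − 0.05Q = 13 + Q → Q* = 73.3333, P* = 86.3333.
At Q = 36: demand price = 90 − 0.05·36 = 88.2; supply price = 13 + 1·36 = 49.
ΔQ = 73.3333 − 36 = 37.3333; wedge = 88.2 − 49 = 39.2.
The triangle = ½ × 37.3333 × 39.2 = $731.73.

$731.73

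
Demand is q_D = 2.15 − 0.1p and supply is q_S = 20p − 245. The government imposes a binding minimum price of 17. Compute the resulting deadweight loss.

In inverse form: demand p = 21.5 − 10q, supply p = 12.25 + 0.05q.
Competitive equilibrium: 21.5 − 10q = 12.25 + 0.05q → q* = 0.9204, p* = 12.296.
At the floor p = 17, quantity demanded = (21.5 − 17)/10 = 0.45.
Sellers' marginal cost at q' = 0.45: 12.25 + 0.05·0.45 = 12.2725.
Δq = 0.9204 − 0.45 = 0.4704; wedge = 17 − 12.2725 = 4.7275.
Welfare loss = ½ × 0.4704 × 4.7275 = 1.11.

1.11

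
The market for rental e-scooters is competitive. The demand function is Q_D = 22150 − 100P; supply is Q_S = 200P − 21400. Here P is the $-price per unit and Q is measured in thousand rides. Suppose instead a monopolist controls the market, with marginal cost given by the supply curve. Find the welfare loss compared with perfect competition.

In inverse form: demand P = 221.5 − 0.01Q, supply P = 107 + 0.005Q.
Competitive equilibrium: 221.5 − 0.01Q = 107 + 0.005Q → Q* = 7633.3333, P* = 145.1667.
Marginal revenue: MR = 221.5 − 0.02Q. Set MR = MC: 221.5 − 0.02Q = 107 + 0.005Q → Q_m = 4580.
Price P_m = 221.5 − 0.01·4580 = 175.7; MC(Q_m) = 107 + 0.005·4580 = 129.9.
Competitive Q* = 7633.3333, so ΔQ = 3053.3333; wedge = 175.7 − 129.9 = 45.8.
The triangle = ½ × 3053.3333 × 45.8 = $69921.33 thousand.

$69921.33 thousand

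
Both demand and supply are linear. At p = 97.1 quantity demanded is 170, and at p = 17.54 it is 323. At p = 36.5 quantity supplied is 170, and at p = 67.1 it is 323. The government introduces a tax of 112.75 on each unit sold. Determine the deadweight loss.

Demand slope = (17.54 − 97.1)/(323 − 170) = −0.52, so p = 185.5 − 0.52q.
Supply slope = (67.1 − 36.5)/(323 − 170) = 0.2, so p = 2.5 + 0.2q.
Competitive equilibrium: 185.5 − 0.52q = 2.5 + 0.2q → q* = 254.1667, p* = 53.3333.
With the tax, the buyer price exceeds the seller price by 112.75: (185.5 − 0.52q) − (2.5 + 0.2q) = 112.75 → q' = 97.5694.
Δq = 254.1667 − 97.5694 = 156.5973; the wedge equals the tax, 112.75.
The triangle = ½ × 156.5973 × 112.75 = 8828.17.

8828.17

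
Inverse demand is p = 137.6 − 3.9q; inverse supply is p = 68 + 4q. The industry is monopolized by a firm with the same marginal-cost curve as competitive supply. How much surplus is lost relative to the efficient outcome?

Competitive equilibrium: 137.6 − 3.9q = 68 + 4q → q* = 8.8101, p* = 103.2405.
Marginal revenue: MR = 137.6 − 7.8q. Set MR = MC: 137.6 − 7.8q = 68 + 4q → q_m = 5.8983.
Price p_m = 137.6 − 3.9·5.8983 = 114.5966; MC(q_m) = 68 + 4·5.8983 = 91.5932.
Competitive q* = 8.8101, so Δq = 2.9118; wedge = 114.5966 − 91.5932 = 23.0034.
Deadweight loss = ½ × 2.9118 × 23.0034 = 33.49.

33.49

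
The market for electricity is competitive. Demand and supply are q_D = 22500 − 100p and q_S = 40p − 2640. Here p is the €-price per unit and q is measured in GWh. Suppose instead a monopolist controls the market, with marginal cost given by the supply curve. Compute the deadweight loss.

In inverse form: demand p = 225 − 0.01q, supply p = 66 + 0.025q.
Competitive equilibrium: 225 − 0.01q = 66 + 0.025q → q* = 4542.85714, p* = 179.57143.
Marginal revenue: MR = 225 − 0.02q. Set MR = MC: 225 − 0.02q = 66 + 0.025q → q_m = 3533.33333.
Price p_m = 225 − 0.01·3533.33333 = 189.66667; MC(q_m) = 66 + 0.025·3533.33333 = 154.33333.
Competitive q* = 4542.85714, so Δq = 1009.52381; wedge = 189.66667 − 154.33333 = 35.33334.
DWL = ½ × 1009.52381 × 35.33334 = €17834.92.

€17834.92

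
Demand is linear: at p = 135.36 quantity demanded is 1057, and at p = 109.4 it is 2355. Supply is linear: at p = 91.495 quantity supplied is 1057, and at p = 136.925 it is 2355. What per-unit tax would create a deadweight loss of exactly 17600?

44

Demand slope = (109.4 − 135.36)/(2355 − 1057) = −0.02, so p = 156.5 − 0.02q.
Supply slope = (136.925 − 91.495)/(2355 − 1057) = 0.035, so p = 54.5 + 0.035q.
Competitive equilibrium: 156.5 − 0.02q = 54.5 + 0.035q → q* = 1854.5455, p* = 119.4091.
A tax t gives Δq = t/0.055 and wedge t, so DWL = t²/0.11.
t²/0.11 = 17600 → t² = 1936 → t = 44.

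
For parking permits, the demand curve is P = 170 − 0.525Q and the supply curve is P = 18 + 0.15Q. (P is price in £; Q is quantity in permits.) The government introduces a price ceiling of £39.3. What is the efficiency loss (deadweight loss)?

Competitive equilibrium: 170 − 0.525Q = 18 + 0.15Q → Q* = 225.1852, P* = 51.7778.
At the ceiling P = 39.3, quantity supplied = (39.3 − 18)/0.15 = 142.
Willingness to pay at Q' = 142: 170 − 0.525·142 = 95.45.
ΔQ = 225.1852 − 142 = 83.1852; wedge = 95.45 − 39.3 = 56.15.
The triangle = ½ × 83.1852 × 56.15 = £2335.42.

£2335.42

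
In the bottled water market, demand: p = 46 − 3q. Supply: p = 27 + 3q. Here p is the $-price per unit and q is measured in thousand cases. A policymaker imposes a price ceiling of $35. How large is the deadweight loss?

$0.75 thousand

Competitive equilibrium: 46 − 3q = 27 + 3q → q* = 3.1667, p* = 36.5.
At the ceiling p = 35, quantity supplied = (35 − 27)/3 = 2.6667.
Willingness to pay at q' = 2.6667: 46 − 3·2.6667 = 37.9999.
Δq = 3.1667 − 2.6667 = 0.5; wedge = 37.9999 − 35 = 2.9999.
Welfare loss = ½ × 0.5 × 2.9999 = $0.75 thousand.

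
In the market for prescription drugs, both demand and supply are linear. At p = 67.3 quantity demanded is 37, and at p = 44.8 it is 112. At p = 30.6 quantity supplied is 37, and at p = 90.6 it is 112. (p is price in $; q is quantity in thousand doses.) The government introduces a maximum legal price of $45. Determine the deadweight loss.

$129.82 thousand

Demand slope = (44.8 − 67.3)/(112 − 37) = −0.3, so p = 78.4 − 0.3q.
Supply slope = (90.6 − 30.6)/(112 − 37) = 0.8, so p = 1 + 0.8q.
Competitive equilibrium: 78.4 − 0.3q = 1 + 0.8q → q* = 70.3636, p* = 57.2909.
At the ceiling p = 45, quantity supplied = (45 − 1)/0.8 = 55.
Willingness to pay at q' = 55: 78.4 − 0.3·55 = 61.9.
Δq = 70.3636 − 55 = 15.3636; wedge = 61.9 − 45 = 16.9.
DWL = ½ × 15.3636 × 16.9 = $129.82 thousand.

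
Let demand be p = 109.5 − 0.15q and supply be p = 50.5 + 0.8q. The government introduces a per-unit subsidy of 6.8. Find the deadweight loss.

24.34

Competitive equilibrium: 109.5 − 0.15q = 50.5 + 0.8q → q* = 62.1053, p* = 100.1842.
The subsidy lowers effective supply by 6.8: p = 43.7 + 0.8q.
New quantity: 109.5 − 0.15q = 43.7 + 0.8q → q' = 69.2632.
Overproduction Δq = 69.2632 − 62.1053 = 7.1579; wedge = subsidy = 6.8.
The triangle = ½ × 7.1579 × 6.8 = 24.34.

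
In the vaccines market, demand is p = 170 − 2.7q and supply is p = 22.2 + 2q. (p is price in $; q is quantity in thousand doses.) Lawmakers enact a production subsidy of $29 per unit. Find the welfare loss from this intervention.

$89.47 thousand

Competitive equilibrium: 170 − 2.7q = 22.2 + 2q → q* = 31.4468, p* = 85.0936.
The subsidy lowers effective supply by 29: p = 2q − 6.8.
New quantity: 170 − 2.7q = 2q − 6.8 → q' = 37.617.
Overproduction Δq = 37.617 − 31.4468 = 6.1702; wedge = subsidy = 29.
The triangle = ½ × 6.1702 × 29 = $89.47 thousand.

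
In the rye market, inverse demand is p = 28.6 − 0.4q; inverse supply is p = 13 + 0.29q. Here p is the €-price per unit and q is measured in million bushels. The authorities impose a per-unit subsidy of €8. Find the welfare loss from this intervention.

€46.38 million

Competitive equilibrium: 28.6 − 0.4q = 13 + 0.29q → q* = 22.6087, p* = 19.5565.
The subsidy lowers effective supply by 8: p = 5 + 0.29q.
New quantity: 28.6 − 0.4q = 5 + 0.29q → q' = 34.2029.
Overproduction Δq = 34.2029 − 22.6087 = 11.5942; wedge = subsidy = 8.
Welfare loss = ½ × 11.5942 × 8 = €46.38 million.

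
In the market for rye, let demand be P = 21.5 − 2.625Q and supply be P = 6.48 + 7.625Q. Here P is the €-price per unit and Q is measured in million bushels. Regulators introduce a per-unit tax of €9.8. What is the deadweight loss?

Competitive equilibrium: 21.5 − 2.625Q = 6.48 + 7.625Q → Q* = 1.4654, P* = 17.6534.
With the tax, the buyer price exceeds the seller price by 9.8: (21.5 − 2.625Q) − (6.48 + 7.625Q) = 9.8 → Q' = 0.5093.
ΔQ = 1.4654 − 0.5093 = 0.9561; the wedge equals the tax, 9.8.
The triangle = ½ × 0.9561 × 9.8 = €4.68 million.

€4.68 million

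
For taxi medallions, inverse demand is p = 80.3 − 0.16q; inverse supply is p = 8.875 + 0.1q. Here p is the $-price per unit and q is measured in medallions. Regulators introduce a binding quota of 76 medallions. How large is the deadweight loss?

Competitive equilibrium: 80.3 − 0.16q = 8.875 + 0.1q → q* = 274.71154, p* = 36.34615.
At q = 76: demand price = 80.3 − 0.16·76 = 68.14; supply price = 8.875 + 0.1·76 = 16.475.
Δq = 274.71154 − 76 = 198.71154; wedge = 68.14 − 16.475 = 51.665.
Deadweight loss = ½ × 198.71154 × 51.665 = $5133.22.

$5133.22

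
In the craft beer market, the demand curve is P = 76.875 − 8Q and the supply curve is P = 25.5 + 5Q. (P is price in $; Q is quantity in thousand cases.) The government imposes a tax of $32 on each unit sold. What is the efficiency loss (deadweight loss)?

$39.38 thousand

Competitive equilibrium: 76.875 − 8Q = 25.5 + 5Q → Q* = 3.9519, P* = 45.2596.
With the tax, the buyer price exceeds the seller price by 32: (76.875 − 8Q) − (25.5 + 5Q) = 32 → Q' = 1.4904.
ΔQ = 3.9519 − 1.4904 = 2.4615; the wedge equals the tax, 32.
The triangle = ½ × 2.4615 × 32 = $39.38 thousand.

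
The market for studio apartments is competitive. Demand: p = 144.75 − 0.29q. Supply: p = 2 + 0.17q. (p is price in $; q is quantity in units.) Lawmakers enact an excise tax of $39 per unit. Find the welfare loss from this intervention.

Competitive equilibrium: 144.75 − 0.29q = 2 + 0.17q → q* = 310.3261, p* = 54.7554.
With the tax, the buyer price exceeds the seller price by 39: (144.75 − 0.29q) − (2 + 0.17q) = 39 → q' = 225.5435.
Δq = 310.3261 − 225.5435 = 84.7826; the wedge equals the tax, 39.
Welfare loss = ½ × 84.7826 × 39 = $1653.26.

$1653.26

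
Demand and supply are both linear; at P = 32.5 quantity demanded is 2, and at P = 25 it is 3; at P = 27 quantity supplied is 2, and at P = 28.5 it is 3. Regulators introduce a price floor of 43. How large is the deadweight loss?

Demand slope = (25 − 32.5)/(3 − 2) = −7.5, so P = 47.5 − 7.5Q.
Supply slope = (28.5 − 27)/(3 − 2) = 1.5, so P = 24 + 1.5Q.
Competitive equilibrium: 47.5 − 7.5Q = 24 + 1.5Q → Q* = 2.6111, P* = 27.9167.
At the floor P = 43, quantity demanded = (47.5 − 43)/7.5 = 0.6.
Sellers' marginal cost at Q' = 0.6: 24 + 1.5·0.6 = 24.9.
ΔQ = 2.6111 − 0.6 = 2.0111; wedge = 43 − 24.9 = 18.1.
Welfare loss = ½ × 2.0111 × 18.1 = 18.20.

18.20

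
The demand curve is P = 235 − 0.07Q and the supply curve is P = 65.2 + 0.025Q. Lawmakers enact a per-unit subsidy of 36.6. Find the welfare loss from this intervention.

Competitive equilibrium: 235 − 0.07Q = 65.2 + 0.025Q → Q* = 1787.3684, P* = 109.8842.
The subsidy lowers effective supply by 36.6: P = 28.6 + 0.025Q.
New quantity: 235 − 0.07Q = 28.6 + 0.025Q → Q' = 2172.6316.
Overproduction ΔQ = 2172.6316 − 1787.3684 = 385.2632; wedge = subsidy = 36.6.
The triangle = ½ × 385.2632 × 36.6 = 7050.32.

7050.32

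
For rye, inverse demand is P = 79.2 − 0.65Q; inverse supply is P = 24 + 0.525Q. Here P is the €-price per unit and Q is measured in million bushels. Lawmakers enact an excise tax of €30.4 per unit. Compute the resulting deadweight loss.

Competitive equilibrium: 79.2 − 0.65Q = 24 + 0.525Q → Q* = 46.9787, P* = 48.6638.
With the tax, the buyer price exceeds the seller price by 30.4: (79.2 − 0.65Q) − (24 + 0.525Q) = 30.4 → Q' = 21.1064.
ΔQ = 46.9787 − 21.1064 = 25.8723; the wedge equals the tax, 30.4.
The triangle = ½ × 25.8723 × 30.4 = €393.26 million.

€393.26 million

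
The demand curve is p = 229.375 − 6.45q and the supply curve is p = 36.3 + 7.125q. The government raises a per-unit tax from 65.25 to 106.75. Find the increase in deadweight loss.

262.91

Competitive equilibrium: 229.375 − 6.45q = 36.3 + 7.125q → q* = 14.2228, p* = 137.6377.
For a per-unit tax t: Δq = t/13.575, so DWL = ½·t·(t/13.575) = t²/27.15.
At t = 65.25: DWL = 156.816. At t = 106.75: DWL = 419.726.
Increase = 419.726 − 156.816 = 262.91.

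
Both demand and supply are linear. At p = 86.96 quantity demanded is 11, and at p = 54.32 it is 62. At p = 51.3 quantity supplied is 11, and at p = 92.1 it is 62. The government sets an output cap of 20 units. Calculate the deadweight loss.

Demand slope = (54.32 − 86.96)/(62 − 11) = −0.64, so p = 94 − 0.64q.
Supply slope = (92.1 − 51.3)/(62 − 11) = 0.8, so p = 42.5 + 0.8q.
Competitive equilibrium: 94 − 0.64q = 42.5 + 0.8q → q* = 35.7639, p* = 71.1111.
At q = 20: demand price = 94 − 0.64·20 = 81.2; supply price = 42.5 + 0.8·20 = 58.5.
Δq = 35.7639 − 20 = 15.7639; wedge = 81.2 − 58.5 = 22.7.
Welfare loss = ½ × 15.7639 × 22.7 = 178.92.

178.92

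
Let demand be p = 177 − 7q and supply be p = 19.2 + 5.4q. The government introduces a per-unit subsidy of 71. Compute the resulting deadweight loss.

Competitive equilibrium: 177 − 7q = 19.2 + 5.4q → q* = 12.7258, p* = 87.9194.
The subsidy lowers effective supply by 71: p = 5.4q − 51.8.
New quantity: 177 − 7q = 5.4q − 51.8 → q' = 18.4516.
Overproduction Δq = 18.4516 − 12.7258 = 5.7258; wedge = subsidy = 71.
Deadweight loss = ½ × 5.7258 × 71 = 203.27.

203.27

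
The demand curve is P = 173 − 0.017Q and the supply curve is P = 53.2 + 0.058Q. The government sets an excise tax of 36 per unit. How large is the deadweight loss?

8640

Competitive equilibrium: 173 − 0.017Q = 53.2 + 0.058Q → Q* = 1597.3333, P* = 145.8453.
With the tax, the buyer price exceeds the seller price by 36: (173 − 0.017Q) − (53.2 + 0.058Q) = 36 → Q' = 1117.3333.
ΔQ = 1597.3333 − 1117.3333 = 480; the wedge equals the tax, 36.
DWL = ½ × 480 × 36 = 8640.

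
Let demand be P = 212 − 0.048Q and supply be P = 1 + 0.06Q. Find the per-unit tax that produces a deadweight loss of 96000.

144

Competitive equilibrium: 212 − 0.048Q = 1 + 0.06Q → Q* = 1953.7037, P* = 118.2222.
A tax t gives ΔQ = t/0.108 and wedge t, so DWL = t²/0.216.
t²/0.216 = 96000 → t² = 20736 → t = 144.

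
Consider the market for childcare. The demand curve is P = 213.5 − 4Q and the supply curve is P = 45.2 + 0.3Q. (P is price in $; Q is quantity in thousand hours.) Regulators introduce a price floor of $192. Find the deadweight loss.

Competitive equilibrium: 213.5 − 4Q = 45.2 + 0.3Q → Q* = 39.1395, P* = 56.9419.
At the floor P = 192, quantity demanded = (213.5 − 192)/4 = 5.375.
Sellers' marginal cost at Q' = 5.375: 45.2 + 0.3·5.375 = 46.8125.
ΔQ = 39.1395 − 5.375 = 33.7645; wedge = 192 − 46.8125 = 145.1875.
Deadweight loss = ½ × 33.7645 × 145.1875 = $2451.09 thousand.

$2451.09 thousand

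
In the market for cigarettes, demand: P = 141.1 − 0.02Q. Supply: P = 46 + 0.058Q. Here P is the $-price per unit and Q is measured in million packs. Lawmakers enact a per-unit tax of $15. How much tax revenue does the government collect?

Competitive equilibrium: 141.1 − 0.02Q = 46 + 0.058Q → Q* = 1219.2308, P* = 116.7154.
With the tax, the buyer price exceeds the seller price by 15: (141.1 − 0.02Q) − (46 + 0.058Q) = 15 → Q' = 1026.9231.
Tax revenue = 15 × 1026.9231 = $15403.85 million.

$15403.85 million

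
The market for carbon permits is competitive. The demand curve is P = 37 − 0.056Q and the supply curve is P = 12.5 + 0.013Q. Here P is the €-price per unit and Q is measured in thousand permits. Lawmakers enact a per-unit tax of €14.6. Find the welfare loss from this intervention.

€1544.64 thousand

Competitive equilibrium: 37 − 0.056Q = 12.5 + 0.013Q → Q* = 355.0725, P* = 17.1159.
With the tax, the buyer price exceeds the seller price by 14.6: (37 − 0.056Q) − (12.5 + 0.013Q) = 14.6 → Q' = 143.4783.
ΔQ = 355.0725 − 143.4783 = 211.5942; the wedge equals the tax, 14.6.
Deadweight loss = ½ × 211.5942 × 14.6 = €1544.64 thousand.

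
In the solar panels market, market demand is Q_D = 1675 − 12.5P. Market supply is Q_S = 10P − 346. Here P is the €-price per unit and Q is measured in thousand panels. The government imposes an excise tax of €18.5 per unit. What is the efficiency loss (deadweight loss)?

In inverse form: demand P = 134 − 0.08Q, supply P = 34.6 + 0.1Q.
Competitive equilibrium: 134 − 0.08Q = 34.6 + 0.1Q → Q* = 552.2222, P* = 89.8222.
With the tax, the buyer price exceeds the seller price by 18.5: (134 − 0.08Q) − (34.6 + 0.1Q) = 18.5 → Q' = 449.4444.
ΔQ = 552.2222 − 449.4444 = 102.7778; the wedge equals the tax, 18.5.
Deadweight loss = ½ × 102.7778 × 18.5 = €950.69 thousand.

€950.69 thousand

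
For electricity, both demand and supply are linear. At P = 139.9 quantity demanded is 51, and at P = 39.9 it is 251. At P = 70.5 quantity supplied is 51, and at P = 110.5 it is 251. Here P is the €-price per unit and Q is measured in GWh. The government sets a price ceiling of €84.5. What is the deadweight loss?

€297.26

Demand slope = (39.9 − 139.9)/(251 − 51) = −0.5, so P = 165.4 − 0.5Q.
Supply slope = (110.5 − 70.5)/(251 − 51) = 0.2, so P = 60.3 + 0.2Q.
Competitive equilibrium: 165.4 − 0.5Q = 60.3 + 0.2Q → Q* = 150.1429, P* = 90.3286.
At the ceiling P = 84.5, quantity supplied = (84.5 − 60.3)/0.2 = 121.
Willingness to pay at Q' = 121: 165.4 − 0.5·121 = 104.9.
ΔQ = 150.1429 − 121 = 29.1429; wedge = 104.9 − 84.5 = 20.4.
Welfare loss = ½ × 29.1429 × 20.4 = €297.26.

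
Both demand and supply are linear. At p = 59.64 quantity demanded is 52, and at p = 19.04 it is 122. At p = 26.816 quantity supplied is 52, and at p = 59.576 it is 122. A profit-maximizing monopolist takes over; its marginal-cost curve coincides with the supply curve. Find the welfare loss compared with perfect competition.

461.72

Demand slope = (19.04 − 59.64)/(122 − 52) = −0.58, so p = 89.8 − 0.58q.
Supply slope = (59.576 − 26.816)/(122 − 52) = 0.468, so p = 2.48 + 0.468q.
Competitive equilibrium: 89.8 − 0.58q = 2.48 + 0.468q → q* = 83.3206, p* = 41.474.
Marginal revenue: MR = 89.8 − 1.16q. Set MR = MC: 89.8 − 1.16q = 2.48 + 0.468q → q_m = 53.6364.
Price p_m = 89.8 − 0.58·53.6364 = 58.6909; MC(q_m) = 2.48 + 0.468·53.6364 = 27.5818.
Competitive q* = 83.3206, so Δq = 29.6842; wedge = 58.6909 − 27.5818 = 31.1091.
The triangle = ½ × 29.6842 × 31.1091 = 461.72.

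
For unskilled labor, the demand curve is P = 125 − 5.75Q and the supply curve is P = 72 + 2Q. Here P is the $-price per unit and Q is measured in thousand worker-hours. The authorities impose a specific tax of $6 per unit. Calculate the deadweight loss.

Competitive equilibrium: 125 − 5.75Q = 72 + 2Q → Q* = 6.8387, P* = 85.6774.
With the tax, the buyer price exceeds the seller price by 6: (125 − 5.75Q) − (72 + 2Q) = 6 → Q' = 6.0645.
ΔQ = 6.8387 − 6.0645 = 0.7742; the wedge equals the tax, 6.
Welfare loss = ½ × 0.7742 × 6 = $2.32 thousand.

$2.32 thousand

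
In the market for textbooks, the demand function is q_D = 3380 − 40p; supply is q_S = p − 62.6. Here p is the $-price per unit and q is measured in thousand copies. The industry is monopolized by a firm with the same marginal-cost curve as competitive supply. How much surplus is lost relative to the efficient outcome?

In inverse form: demand p = 84.5 − 0.025q, supply p = 62.6 + q.
Competitive equilibrium: 84.5 − 0.025q = 62.6 + q → q* = 21.3659, p* = 83.9659.
Marginal revenue: MR = 84.5 − 0.05q. Set MR = MC: 84.5 − 0.05q = 62.6 + q → q_m = 20.8571.
Price p_m = 84.5 − 0.025·20.8571 = 83.9786; MC(q_m) = 62.6 + 1·20.8571 = 83.4571.
Competitive q* = 21.3659, so Δq = 0.5088; wedge = 83.9786 − 83.4571 = 0.5215.
Welfare loss = ½ × 0.5088 × 0.5215 = $0.13 thousand.

$0.13 thousand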